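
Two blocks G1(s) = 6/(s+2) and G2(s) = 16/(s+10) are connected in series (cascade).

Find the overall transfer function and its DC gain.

Series: multiply transfer functions. G_eq = 6/(s+2) × 16/(s+10) = 96/((s+2)(s+10)). DC gain = 96/(2×10) = 4.8.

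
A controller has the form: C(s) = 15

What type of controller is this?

This is a Proportional (P) controller.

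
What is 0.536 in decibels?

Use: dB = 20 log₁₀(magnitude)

dB = 20 log₁₀(0.536) = -5.4 dB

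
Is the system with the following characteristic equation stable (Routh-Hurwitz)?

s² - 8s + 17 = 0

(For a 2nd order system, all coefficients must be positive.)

Coefficients: 1, -8, 17. b=-8 not positive, so system is unstable.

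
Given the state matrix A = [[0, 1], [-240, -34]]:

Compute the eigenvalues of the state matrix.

det(A - λI) = λ² - (-34)λ + 240 = (λ - (-10))(λ - (-24)). Eigenvalues: -10, -24.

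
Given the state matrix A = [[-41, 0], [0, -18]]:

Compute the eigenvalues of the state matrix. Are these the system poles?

For diagonal matrix, eigenvalues are diagonal entries: λ₁ = -41, λ₂ = -18. Eigenvalues of A = system poles.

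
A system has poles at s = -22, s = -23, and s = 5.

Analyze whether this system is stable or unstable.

Pole(s) at s = 5 are not in the left half-plane. System is unstable.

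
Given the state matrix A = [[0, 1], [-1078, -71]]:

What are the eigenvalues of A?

det(A - λI) = λ² - (-71)λ + 1078 = (λ - (-22))(λ - (-49)). Eigenvalues: -22, -49.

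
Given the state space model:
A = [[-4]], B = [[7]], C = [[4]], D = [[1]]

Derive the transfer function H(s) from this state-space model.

(sI - A)⁻¹ = 1/(s + 4). H(s) = 4×7/(s + 4) + 1 = (s + 32)/(s + 4).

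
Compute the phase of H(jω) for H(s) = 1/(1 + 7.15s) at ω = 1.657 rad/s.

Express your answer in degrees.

Phase = -arctan(ωτ) = -arctan(1.657 × 7.15) = -85.2°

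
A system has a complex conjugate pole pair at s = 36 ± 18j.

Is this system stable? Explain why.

Real part of poles is 36 (> 0, right half-plane). Unstable.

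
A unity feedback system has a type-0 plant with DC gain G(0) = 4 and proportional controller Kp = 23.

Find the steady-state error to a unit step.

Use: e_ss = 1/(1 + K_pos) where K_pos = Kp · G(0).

K_pos = Kp · G(0) = 23 × 4 = 92. e_ss = 1/(1 + 92) = 0.0108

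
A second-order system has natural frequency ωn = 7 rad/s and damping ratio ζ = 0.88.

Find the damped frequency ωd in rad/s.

ωd = ωn√(1 - ζ²) = 7√(1 - 0.88²) = 3.32 rad/s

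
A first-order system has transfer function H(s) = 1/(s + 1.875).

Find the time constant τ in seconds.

For H(s) = 1/(s + 1/τ), the pole is at -1/τ = -1.875, so τ = 1/1.875 = 0.5333 s.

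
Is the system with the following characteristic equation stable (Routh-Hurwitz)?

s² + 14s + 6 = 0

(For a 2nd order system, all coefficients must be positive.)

Coefficients: 1, 14, 6. All positive, so system is stable.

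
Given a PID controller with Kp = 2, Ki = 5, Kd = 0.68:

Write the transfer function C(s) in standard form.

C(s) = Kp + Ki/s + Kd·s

Substituting values: C(s) = 2 + 5/s + 0.68s = (0.68s² + 2s + 5)/s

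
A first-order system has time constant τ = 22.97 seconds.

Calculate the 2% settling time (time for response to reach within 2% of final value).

For first-order system, 2% settling time ≈ 4τ = 4 × 22.97 = 91.88 s.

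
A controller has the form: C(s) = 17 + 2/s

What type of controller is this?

This is a Proportional-Integral (PI) controller.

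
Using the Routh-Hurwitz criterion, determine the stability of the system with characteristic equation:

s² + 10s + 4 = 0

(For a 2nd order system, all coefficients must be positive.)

Coefficients: 1, 10, 4. All positive, so system is stable.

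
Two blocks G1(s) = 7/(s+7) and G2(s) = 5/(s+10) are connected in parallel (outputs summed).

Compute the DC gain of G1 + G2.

Parallel: G_eq = G1 + G2. DC gain = G1(0) + G2(0) = 7/7 + 5/10 = 1 + 0.5 = 1.5.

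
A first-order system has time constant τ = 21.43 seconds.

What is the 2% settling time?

For first-order system, 2% settling time ≈ 4τ = 4 × 21.43 = 85.72 s.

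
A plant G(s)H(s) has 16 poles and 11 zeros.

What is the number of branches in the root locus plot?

Root locus has n branches where n = number of poles = 16.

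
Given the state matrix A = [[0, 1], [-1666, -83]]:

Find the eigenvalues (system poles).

det(A - λI) = λ² - (-83)λ + 1666 = (λ - (-34))(λ - (-49)). Eigenvalues: -34, -49.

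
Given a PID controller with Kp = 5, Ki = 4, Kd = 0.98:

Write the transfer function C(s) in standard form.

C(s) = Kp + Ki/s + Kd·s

Substituting values: C(s) = 5 + 4/s + 0.98s = (0.98s² + 5s + 4)/s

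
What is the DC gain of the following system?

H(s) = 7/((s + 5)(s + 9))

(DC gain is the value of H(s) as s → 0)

DC gain = H(0) = 7/(5 × 9) = 7/45 = 0.1556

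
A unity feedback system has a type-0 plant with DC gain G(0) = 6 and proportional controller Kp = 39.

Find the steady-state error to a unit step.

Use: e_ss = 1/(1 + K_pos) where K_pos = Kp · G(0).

K_pos = Kp · G(0) = 39 × 6 = 234. e_ss = 1/(1 + 234) = 0.0043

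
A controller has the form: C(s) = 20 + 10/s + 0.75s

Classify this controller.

This is a Proportional-Integral-Derivative (PID) controller.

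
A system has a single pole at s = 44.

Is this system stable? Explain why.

Pole at s = 44 is in the right half-plane. Unstable.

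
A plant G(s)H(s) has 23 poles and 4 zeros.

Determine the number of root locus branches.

Root locus has n branches where n = number of poles = 23.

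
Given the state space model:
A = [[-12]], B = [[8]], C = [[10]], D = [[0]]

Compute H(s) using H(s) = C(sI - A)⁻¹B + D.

(sI - A)⁻¹ = 1/(s + 12). H(s) = 10 × 8/(s + 12) + 0 = 80/(s + 12).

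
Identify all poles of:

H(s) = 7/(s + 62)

Pole is where denominator = 0: s + 62 = 0, so s = -62.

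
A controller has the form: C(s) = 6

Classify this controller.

This is a Proportional (P) controller.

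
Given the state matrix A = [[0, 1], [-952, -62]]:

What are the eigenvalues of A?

det(A - λI) = λ² - (-62)λ + 952 = (λ - (-34))(λ - (-28)). Eigenvalues: -34, -28.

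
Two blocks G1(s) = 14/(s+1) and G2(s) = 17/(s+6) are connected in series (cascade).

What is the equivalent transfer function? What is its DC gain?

Series: multiply transfer functions. G_eq = 14/(s+1) × 17/(s+6) = 238/((s+1)(s+6)). DC gain = 238/(1×6) = 39.6667.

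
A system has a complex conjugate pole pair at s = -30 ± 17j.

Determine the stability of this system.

Real part of poles is -30 (< 0, left half-plane). Stable.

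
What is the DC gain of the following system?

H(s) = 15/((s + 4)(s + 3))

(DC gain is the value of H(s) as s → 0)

DC gain = H(0) = 15/(4 × 3) = 15/12 = 1.25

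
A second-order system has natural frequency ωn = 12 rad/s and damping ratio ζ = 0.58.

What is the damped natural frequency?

ωd = ωn√(1 - ζ²) = 12√(1 - 0.58²) = 9.78 rad/s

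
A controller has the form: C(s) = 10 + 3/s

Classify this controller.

This is a Proportional-Integral (PI) controller.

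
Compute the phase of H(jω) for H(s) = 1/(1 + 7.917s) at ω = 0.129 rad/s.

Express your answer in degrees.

Phase = -arctan(ωτ) = -arctan(0.129 × 7.917) = -45.6°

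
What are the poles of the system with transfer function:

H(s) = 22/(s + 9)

Pole is where denominator = 0: s + 9 = 0, so s = -9.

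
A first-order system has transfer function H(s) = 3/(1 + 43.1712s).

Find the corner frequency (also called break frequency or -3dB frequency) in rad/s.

Corner frequency = 1/τ = 1/43.1712 = 0.023 rad/s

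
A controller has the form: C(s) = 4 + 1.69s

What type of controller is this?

This is a Proportional-Derivative (PD) controller.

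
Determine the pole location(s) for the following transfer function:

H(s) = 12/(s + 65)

Pole is where denominator = 0: s + 65 = 0, so s = -65.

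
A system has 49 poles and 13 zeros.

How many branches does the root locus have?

Root locus has n branches where n = number of poles = 49.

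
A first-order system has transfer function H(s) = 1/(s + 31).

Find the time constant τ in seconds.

For H(s) = 1/(s + 1/τ), the pole is at -1/τ = -31, so τ = 1/31 = 0.0323 s.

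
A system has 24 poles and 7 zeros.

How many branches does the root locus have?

Root locus has n branches where n = number of poles = 24.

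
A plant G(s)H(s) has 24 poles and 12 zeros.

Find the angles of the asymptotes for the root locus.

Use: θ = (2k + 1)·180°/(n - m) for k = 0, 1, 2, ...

n - m = 24 - 12 = 12. Angles: θk = (2k + 1)·180°/12 = 15°, 45°, 75°, 105°, 135°, 165°, 195°, 225°, 255°, 285°, 315°, 345°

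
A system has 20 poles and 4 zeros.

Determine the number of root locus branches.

Root locus has n branches where n = number of poles = 20.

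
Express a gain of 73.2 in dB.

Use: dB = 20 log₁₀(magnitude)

dB = 20 log₁₀(73.2) = 37.3 dB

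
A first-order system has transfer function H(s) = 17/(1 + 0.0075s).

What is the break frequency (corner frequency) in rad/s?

Corner frequency = 1/τ = 1/0.0075 = 133.333 rad/s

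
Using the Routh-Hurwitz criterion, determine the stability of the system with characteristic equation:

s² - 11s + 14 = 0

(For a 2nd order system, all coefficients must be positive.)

Coefficients: 1, -11, 14. b=-11 not positive, so system is unstable.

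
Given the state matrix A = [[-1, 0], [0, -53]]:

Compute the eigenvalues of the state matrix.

For diagonal matrix, eigenvalues are diagonal entries: λ₁ = -1, λ₂ = -53.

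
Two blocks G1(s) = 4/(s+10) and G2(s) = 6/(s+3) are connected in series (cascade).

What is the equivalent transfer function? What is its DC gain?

Series: multiply transfer functions. G_eq = 4/(s+10) × 6/(s+3) = 24/((s+10)(s+3)). DC gain = 24/(10×3) = 0.8.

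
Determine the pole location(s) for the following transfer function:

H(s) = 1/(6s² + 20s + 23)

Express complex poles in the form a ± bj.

Discriminant = 20² - 4×6×23 = 400 - 552 = -152 < 0, so the poles are a complex conjugate pair s = (-20 ± j√152)/(2×6). Real part = -20/(2×6) = -20/12 ≈ -1.6667; imaginary part = ±√152/(2×6) ≈ 1.0274. Poles: s = -1.6667 ± 1.0274j.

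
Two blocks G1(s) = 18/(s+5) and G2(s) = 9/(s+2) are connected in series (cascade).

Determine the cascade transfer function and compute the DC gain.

Series: multiply transfer functions. G_eq = 18/(s+5) × 9/(s+2) = 162/((s+5)(s+2)). DC gain = 162/(5×2) = 16.2.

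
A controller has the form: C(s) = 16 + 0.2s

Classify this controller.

This is a Proportional-Derivative (PD) controller.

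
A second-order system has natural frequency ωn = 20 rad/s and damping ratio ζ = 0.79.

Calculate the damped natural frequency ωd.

ωd = ωn√(1 - ζ²) = 20√(1 - 0.79²) = 12.26 rad/s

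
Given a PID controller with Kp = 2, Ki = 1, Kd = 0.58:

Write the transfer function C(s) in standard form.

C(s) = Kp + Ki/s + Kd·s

Substituting values: C(s) = 2 + 1/s + 0.58s = (0.58s² + 2s + 1)/s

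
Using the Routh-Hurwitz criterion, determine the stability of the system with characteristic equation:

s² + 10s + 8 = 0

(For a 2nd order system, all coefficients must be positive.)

Coefficients: 1, 10, 8. All positive, so system is stable.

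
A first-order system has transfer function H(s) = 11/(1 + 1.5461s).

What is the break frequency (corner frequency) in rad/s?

Corner frequency = 1/τ = 1/1.5461 = 0.647 rad/s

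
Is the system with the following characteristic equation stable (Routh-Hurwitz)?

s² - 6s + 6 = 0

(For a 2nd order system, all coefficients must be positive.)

Coefficients: 1, -6, 6. b=-6 not positive, so system is unstable.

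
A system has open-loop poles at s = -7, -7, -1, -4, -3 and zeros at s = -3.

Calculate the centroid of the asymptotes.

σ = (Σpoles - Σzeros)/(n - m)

σ = (Σpoles - Σzeros)/(n - m) = (-22 - (-3))/(5 - 1) = -19/4 = -4.75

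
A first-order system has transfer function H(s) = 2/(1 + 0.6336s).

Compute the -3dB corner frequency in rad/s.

Corner frequency = 1/τ = 1/0.6336 = 1.578 rad/s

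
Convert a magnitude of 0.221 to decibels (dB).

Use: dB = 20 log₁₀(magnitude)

dB = 20 log₁₀(0.221) = -13.1 dB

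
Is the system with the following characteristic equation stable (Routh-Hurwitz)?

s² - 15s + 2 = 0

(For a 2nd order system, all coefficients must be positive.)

Coefficients: 1, -15, 2. b=-15 not positive, so system is unstable.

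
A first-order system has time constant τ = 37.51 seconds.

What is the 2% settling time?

For first-order system, 2% settling time ≈ 4τ = 4 × 37.51 = 150.04 s.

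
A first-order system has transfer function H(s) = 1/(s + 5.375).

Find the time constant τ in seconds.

For H(s) = 1/(s + 1/τ), the pole is at -1/τ = -5.375, so τ = 1/5.375 = 0.1860 s.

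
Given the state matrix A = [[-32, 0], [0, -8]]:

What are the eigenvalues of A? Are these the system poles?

For diagonal matrix, eigenvalues are diagonal entries: λ₁ = -32, λ₂ = -8. Eigenvalues of A = system poles.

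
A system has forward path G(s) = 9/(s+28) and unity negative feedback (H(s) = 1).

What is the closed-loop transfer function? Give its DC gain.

T(s) = G/(1+GH) = [9/(s+28)] / [1 + 9/(s+28)] = 9/(s+28+9) = 9/(s+37). DC gain = 9/37 = 0.2432.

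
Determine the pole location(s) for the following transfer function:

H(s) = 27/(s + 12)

Pole is where denominator = 0: s + 12 = 0, so s = -12.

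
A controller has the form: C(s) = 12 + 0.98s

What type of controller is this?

This is a Proportional-Derivative (PD) controller.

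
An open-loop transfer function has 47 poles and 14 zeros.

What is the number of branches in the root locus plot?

Root locus has n branches where n = number of poles = 47.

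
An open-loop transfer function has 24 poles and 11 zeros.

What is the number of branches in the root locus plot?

Root locus has n branches where n = number of poles = 24.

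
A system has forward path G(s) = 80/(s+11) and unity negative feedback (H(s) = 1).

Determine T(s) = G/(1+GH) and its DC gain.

T(s) = G/(1+GH) = [80/(s+11)] / [1 + 80/(s+11)] = 80/(s+11+80) = 80/(s+91). DC gain = 80/91 = 0.8791.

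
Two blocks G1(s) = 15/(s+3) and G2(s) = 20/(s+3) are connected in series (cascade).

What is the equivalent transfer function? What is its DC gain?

Series: multiply transfer functions. G_eq = 15/(s+3) × 20/(s+3) = 300/((s+3)(s+3)). DC gain = 300/(3×3) = 33.3333.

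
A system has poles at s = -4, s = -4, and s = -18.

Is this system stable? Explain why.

All poles are in the left half-plane. System is stable.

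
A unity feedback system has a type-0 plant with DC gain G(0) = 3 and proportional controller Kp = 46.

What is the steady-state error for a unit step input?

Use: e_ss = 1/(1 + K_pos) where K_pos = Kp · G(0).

K_pos = Kp · G(0) = 46 × 3 = 138. e_ss = 1/(1 + 138) = 0.0072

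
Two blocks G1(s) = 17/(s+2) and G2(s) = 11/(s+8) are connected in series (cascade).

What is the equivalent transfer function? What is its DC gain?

Series: multiply transfer functions. G_eq = 17/(s+2) × 11/(s+8) = 187/((s+2)(s+8)). DC gain = 187/(2×8) = 11.6875.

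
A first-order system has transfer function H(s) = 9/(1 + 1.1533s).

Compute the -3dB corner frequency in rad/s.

Corner frequency = 1/τ = 1/1.1533 = 0.867 rad/s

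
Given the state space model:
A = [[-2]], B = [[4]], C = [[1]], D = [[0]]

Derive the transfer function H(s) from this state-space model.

(sI - A)⁻¹ = 1/(s + 2). H(s) = 1 × 4/(s + 2) + 0 = 4/(s + 2).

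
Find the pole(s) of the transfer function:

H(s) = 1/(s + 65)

Pole is where denominator = 0: s + 65 = 0, so s = -65.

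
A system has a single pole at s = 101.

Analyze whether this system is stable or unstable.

Pole at s = 101 is in the right half-plane. Unstable.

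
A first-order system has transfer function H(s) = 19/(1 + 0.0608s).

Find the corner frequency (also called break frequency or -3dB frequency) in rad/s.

Corner frequency = 1/τ = 1/0.0608 = 16.447 rad/s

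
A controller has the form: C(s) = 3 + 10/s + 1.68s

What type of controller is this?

This is a Proportional-Integral-Derivative (PID) controller.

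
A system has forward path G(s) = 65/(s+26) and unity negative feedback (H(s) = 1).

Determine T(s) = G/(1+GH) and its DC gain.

T(s) = G/(1+GH) = [65/(s+26)] / [1 + 65/(s+26)] = 65/(s+26+65) = 65/(s+91). DC gain = 65/91 = 0.7143.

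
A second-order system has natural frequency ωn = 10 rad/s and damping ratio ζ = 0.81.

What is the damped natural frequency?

ωd = ωn√(1 - ζ²) = 10√(1 - 0.81²) = 5.86 rad/s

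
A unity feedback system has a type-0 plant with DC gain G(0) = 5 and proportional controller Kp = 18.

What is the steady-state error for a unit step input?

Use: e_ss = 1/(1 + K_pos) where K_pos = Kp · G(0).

K_pos = Kp · G(0) = 18 × 5 = 90. e_ss = 1/(1 + 90) = 0.0110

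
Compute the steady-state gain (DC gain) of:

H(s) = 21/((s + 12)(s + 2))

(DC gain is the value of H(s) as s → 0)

DC gain = H(0) = 21/(12 × 2) = 21/24 = 0.875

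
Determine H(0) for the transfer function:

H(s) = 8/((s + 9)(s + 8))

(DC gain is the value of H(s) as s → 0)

DC gain = H(0) = 8/(9 × 8) = 8/72 = 0.1111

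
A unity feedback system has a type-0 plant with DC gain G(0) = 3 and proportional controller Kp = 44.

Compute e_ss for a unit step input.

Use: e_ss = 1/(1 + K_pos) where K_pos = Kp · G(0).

K_pos = Kp · G(0) = 44 × 3 = 132. e_ss = 1/(1 + 132) = 0.0075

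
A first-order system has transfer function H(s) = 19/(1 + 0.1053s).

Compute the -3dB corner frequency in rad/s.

Corner frequency = 1/τ = 1/0.1053 = 9.497 rad/s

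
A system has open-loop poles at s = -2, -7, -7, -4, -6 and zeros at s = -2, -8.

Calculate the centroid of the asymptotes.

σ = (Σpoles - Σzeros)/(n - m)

σ = (Σpoles - Σzeros)/(n - m) = (-26 - (-10))/(5 - 2) = -16/3 = -5.33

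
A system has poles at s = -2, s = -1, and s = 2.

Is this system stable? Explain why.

Pole(s) at s = 2 are not in the left half-plane. System is unstable.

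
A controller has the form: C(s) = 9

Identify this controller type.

This is a Proportional (P) controller.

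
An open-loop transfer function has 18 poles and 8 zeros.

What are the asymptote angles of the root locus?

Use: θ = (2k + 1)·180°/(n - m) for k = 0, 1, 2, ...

n - m = 18 - 8 = 10. Angles: θk = (2k + 1)·180°/10 = 18°, 54°, 90°, 126°, 162°, 198°, 234°, 270°, 306°, 342°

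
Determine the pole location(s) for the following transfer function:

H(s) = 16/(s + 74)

Pole is where denominator = 0: s + 74 = 0, so s = -74.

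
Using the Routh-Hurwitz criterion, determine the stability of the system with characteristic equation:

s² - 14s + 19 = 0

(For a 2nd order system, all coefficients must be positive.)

Coefficients: 1, -14, 19. b=-14 not positive, so system is unstable.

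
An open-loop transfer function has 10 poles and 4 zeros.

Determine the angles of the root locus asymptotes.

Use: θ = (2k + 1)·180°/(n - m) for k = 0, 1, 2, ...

n - m = 10 - 4 = 6. Angles: θk = (2k + 1)·180°/6 = 30°, 90°, 150°, 210°, 270°, 330°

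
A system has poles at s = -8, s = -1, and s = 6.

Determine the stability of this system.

Pole(s) at s = 6 are not in the left half-plane. System is unstable.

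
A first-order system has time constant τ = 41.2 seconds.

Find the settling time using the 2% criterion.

For first-order system, 2% settling time ≈ 4τ = 4 × 41.2 = 164.8 s.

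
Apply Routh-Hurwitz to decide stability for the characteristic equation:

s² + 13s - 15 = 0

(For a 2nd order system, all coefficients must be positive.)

Coefficients: 1, 13, -15. c=-15 not positive, so system is unstable.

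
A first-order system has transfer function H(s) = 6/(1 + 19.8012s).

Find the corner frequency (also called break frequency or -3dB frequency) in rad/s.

Corner frequency = 1/τ = 1/19.8012 = 0.051 rad/s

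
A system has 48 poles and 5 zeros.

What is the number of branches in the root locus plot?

Root locus has n branches where n = number of poles = 48.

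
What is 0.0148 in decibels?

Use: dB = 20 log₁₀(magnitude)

dB = 20 log₁₀(0.0148) = -36.6 dB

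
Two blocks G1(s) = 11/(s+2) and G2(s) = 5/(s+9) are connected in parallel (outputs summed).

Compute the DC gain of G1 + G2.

Parallel: G_eq = G1 + G2. DC gain = G1(0) + G2(0) = 11/2 + 5/9 = 5.5 + 0.5556 = 6.0556.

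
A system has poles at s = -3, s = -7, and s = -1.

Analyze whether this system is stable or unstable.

All poles are in the left half-plane. System is stable.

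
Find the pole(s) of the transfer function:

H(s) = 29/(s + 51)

Pole is where denominator = 0: s + 51 = 0, so s = -51.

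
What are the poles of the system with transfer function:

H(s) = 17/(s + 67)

Pole is where denominator = 0: s + 67 = 0, so s = -67.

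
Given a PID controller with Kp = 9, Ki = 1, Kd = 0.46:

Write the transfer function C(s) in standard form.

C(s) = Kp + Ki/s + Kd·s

Substituting values: C(s) = 9 + 1/s + 0.46s = (0.46s² + 9s + 1)/s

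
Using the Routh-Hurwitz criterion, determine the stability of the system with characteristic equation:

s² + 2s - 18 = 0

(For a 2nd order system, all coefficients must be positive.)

Coefficients: 1, 2, -18. c=-18 not positive, so system is unstable.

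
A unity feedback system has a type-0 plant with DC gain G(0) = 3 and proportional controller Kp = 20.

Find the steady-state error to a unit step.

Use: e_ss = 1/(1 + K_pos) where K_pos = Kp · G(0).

K_pos = Kp · G(0) = 20 × 3 = 60. e_ss = 1/(1 + 60) = 0.0164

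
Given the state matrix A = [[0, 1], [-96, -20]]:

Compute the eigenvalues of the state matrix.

det(A - λI) = λ² - (-20)λ + 96 = (λ - (-12))(λ - (-8)). Eigenvalues: -12, -8.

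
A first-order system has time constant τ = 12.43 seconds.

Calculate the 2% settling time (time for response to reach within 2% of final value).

For first-order system, 2% settling time ≈ 4τ = 4 × 12.43 = 49.72 s.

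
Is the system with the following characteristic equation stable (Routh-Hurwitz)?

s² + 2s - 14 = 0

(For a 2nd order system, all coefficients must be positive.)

Coefficients: 1, 2, -14. c=-14 not positive, so system is unstable.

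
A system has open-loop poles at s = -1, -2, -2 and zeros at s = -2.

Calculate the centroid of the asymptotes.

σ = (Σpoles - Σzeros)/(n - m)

σ = (Σpoles - Σzeros)/(n - m) = (-5 - (-2))/(3 - 1) = -3/2 = -1.5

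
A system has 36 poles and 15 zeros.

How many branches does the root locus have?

Root locus has n branches where n = number of poles = 36.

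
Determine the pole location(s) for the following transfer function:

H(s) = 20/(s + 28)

Pole is where denominator = 0: s + 28 = 0, so s = -28.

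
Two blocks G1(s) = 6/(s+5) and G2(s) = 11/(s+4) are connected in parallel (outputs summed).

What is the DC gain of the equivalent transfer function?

Parallel: G_eq = G1 + G2. DC gain = G1(0) + G2(0) = 6/5 + 11/4 = 1.2 + 2.75 = 3.95.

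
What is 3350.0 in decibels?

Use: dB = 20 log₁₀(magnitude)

dB = 20 log₁₀(3350.0) = 70.5 dB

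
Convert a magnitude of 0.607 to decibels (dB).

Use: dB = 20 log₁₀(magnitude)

dB = 20 log₁₀(0.607) = -4.3 dB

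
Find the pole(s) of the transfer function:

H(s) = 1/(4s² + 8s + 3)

Discriminant = 8² - 4×4×3 = 64 - 48 = 16 > 0, so two distinct real poles. Using quadratic formula: s = (-8 ± √16)/(2×4) = (-8 ± √16)/8, with √16 = 4. s₁ = -4/8 = -0.5, s₂ = -12/8 = -1.5. Poles: s₁ = -0.5, s₂ = -1.5.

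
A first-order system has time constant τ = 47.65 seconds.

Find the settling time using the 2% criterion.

For first-order system, 2% settling time ≈ 4τ = 4 × 47.65 = 190.6 s.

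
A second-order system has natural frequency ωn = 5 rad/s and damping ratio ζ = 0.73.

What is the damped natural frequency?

ωd = ωn√(1 - ζ²) = 5√(1 - 0.73²) = 3.42 rad/s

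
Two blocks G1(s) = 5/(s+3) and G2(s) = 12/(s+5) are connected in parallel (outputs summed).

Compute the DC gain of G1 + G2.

Parallel: G_eq = G1 + G2. DC gain = G1(0) + G2(0) = 5/3 + 12/5 = 1.6667 + 2.4 = 4.0667.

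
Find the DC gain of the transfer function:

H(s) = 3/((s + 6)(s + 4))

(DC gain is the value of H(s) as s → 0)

DC gain = H(0) = 3/(6 × 4) = 3/24 = 0.125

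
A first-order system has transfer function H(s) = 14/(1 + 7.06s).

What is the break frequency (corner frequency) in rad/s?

Corner frequency = 1/τ = 1/7.06 = 0.142 rad/s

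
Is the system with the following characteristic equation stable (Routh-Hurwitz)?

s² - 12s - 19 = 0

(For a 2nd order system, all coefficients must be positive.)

Coefficients: 1, -12, -19. b=-12, c=-19 not positive, so system is unstable.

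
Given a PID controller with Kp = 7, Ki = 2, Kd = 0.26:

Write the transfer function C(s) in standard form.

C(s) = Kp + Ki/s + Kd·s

Substituting values: C(s) = 7 + 2/s + 0.26s = (0.26s² + 7s + 2)/s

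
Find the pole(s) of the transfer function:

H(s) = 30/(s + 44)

Pole is where denominator = 0: s + 44 = 0, so s = -44.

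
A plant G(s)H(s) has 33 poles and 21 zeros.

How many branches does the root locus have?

Root locus has n branches where n = number of poles = 33.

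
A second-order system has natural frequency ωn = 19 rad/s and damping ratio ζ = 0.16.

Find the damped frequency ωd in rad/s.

ωd = ωn√(1 - ζ²) = 19√(1 - 0.16²) = 18.76 rad/s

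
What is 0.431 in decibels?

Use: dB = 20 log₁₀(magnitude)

dB = 20 log₁₀(0.431) = -7.3 dB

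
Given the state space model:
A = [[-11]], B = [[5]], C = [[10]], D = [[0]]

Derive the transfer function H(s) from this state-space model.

(sI - A)⁻¹ = 1/(s + 11). H(s) = 10 × 5/(s + 11) + 0 = 50/(s + 11).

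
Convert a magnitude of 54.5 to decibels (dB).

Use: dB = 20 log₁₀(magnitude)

dB = 20 log₁₀(54.5) = 34.7 dB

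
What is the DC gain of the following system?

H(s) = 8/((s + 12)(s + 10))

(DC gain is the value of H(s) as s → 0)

DC gain = H(0) = 8/(12 × 10) = 8/120 = 0.0667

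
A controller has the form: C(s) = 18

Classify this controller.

This is a Proportional (P) controller.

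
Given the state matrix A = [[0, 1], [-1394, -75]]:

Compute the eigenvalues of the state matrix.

det(A - λI) = λ² - (-75)λ + 1394 = (λ - (-34))(λ - (-41)). Eigenvalues: -34, -41.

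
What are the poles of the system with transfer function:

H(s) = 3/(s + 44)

Pole is where denominator = 0: s + 44 = 0, so s = -44.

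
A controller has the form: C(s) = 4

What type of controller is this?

This is a Proportional (P) controller.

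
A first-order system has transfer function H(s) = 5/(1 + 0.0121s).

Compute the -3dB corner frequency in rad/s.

Corner frequency = 1/τ = 1/0.0121 = 82.645 rad/s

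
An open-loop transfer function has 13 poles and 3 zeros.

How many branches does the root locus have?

Root locus has n branches where n = number of poles = 13.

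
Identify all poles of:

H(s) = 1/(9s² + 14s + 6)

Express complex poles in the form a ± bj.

Discriminant = 14² - 4×9×6 = 196 - 216 = -20 < 0, so the poles are a complex conjugate pair s = (-14 ± j√20)/(2×9). Real part = -14/(2×9) = -14/18 ≈ -0.7778; imaginary part = ±√20/(2×9) ≈ 0.2485. Poles: s = -0.7778 ± 0.2485j.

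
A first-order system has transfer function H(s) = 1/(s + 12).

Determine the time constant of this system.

For H(s) = 1/(s + 1/τ), the pole is at -1/τ = -12, so τ = 1/12 = 0.0833 s.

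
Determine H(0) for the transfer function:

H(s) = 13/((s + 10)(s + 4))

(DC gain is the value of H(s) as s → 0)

DC gain = H(0) = 13/(10 × 4) = 13/40 = 0.325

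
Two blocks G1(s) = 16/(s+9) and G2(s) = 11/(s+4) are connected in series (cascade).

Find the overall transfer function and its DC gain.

Series: multiply transfer functions. G_eq = 16/(s+9) × 11/(s+4) = 176/((s+9)(s+4)). DC gain = 176/(9×4) = 4.8889.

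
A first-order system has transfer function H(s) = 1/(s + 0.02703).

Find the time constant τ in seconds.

For H(s) = 1/(s + 1/τ), the pole is at -1/τ = -0.02703, so τ = 1/0.02703 = 37 s.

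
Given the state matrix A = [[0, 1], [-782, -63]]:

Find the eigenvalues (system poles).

det(A - λI) = λ² - (-63)λ + 782 = (λ - (-17))(λ - (-46)). Eigenvalues: -17, -46.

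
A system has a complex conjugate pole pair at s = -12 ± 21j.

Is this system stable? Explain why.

Real part of poles is -12 (< 0, left half-plane). Stable.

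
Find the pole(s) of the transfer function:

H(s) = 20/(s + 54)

Pole is where denominator = 0: s + 54 = 0, so s = -54.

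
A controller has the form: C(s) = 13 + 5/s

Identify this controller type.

This is a Proportional-Integral (PI) controller.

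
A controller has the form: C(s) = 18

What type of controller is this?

This is a Proportional (P) controller.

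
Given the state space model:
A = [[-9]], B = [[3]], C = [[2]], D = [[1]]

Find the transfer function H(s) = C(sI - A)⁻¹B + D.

(sI - A)⁻¹ = 1/(s + 9). H(s) = 2×3/(s + 9) + 1 = (s + 15)/(s + 9).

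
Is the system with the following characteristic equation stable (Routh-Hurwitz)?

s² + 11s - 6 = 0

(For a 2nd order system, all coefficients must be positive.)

Coefficients: 1, 11, -6. c=-6 not positive, so system is unstable.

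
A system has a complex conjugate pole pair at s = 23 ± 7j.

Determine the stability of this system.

Real part of poles is 23 (> 0, right half-plane). Unstable.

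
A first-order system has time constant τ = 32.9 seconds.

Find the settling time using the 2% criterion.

For first-order system, 2% settling time ≈ 4τ = 4 × 32.9 = 131.6 s.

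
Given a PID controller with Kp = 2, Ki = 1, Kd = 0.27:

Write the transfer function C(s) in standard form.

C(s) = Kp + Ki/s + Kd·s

Substituting values: C(s) = 2 + 1/s + 0.27s = (0.27s² + 2s + 1)/s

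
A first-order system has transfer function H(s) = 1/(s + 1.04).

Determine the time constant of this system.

For H(s) = 1/(s + 1/τ), the pole is at -1/τ = -1.04, so τ = 1/1.04 = 0.9615 s.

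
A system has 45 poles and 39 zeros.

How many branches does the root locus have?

Root locus has n branches where n = number of poles = 45.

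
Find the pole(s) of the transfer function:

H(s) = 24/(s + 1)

Pole is where denominator = 0: s + 1 = 0, so s = -1.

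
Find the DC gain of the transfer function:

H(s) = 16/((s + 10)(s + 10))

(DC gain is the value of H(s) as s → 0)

DC gain = H(0) = 16/(10 × 10) = 16/100 = 0.16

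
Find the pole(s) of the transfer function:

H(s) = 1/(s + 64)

Pole is where denominator = 0: s + 64 = 0, so s = -64.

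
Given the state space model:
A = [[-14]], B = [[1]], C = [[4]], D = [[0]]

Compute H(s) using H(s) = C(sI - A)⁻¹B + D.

(sI - A)⁻¹ = 1/(s + 14). H(s) = 4 × 1/(s + 14) + 0 = 4/(s + 14).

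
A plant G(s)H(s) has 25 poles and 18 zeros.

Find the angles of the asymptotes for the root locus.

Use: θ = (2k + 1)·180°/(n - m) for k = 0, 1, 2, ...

n - m = 25 - 18 = 7. Angles: θk = (2k + 1)·180°/7 = 25.71°, 77.14°, 128.57°, 180°, 231.43°, 282.86°, 334.29°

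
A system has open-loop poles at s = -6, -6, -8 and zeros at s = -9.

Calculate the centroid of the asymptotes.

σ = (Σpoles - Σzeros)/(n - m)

σ = (Σpoles - Σzeros)/(n - m) = (-20 - (-9))/(3 - 1) = -11/2 = -5.5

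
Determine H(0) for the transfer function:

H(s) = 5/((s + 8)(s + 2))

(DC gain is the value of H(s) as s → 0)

DC gain = H(0) = 5/(8 × 2) = 5/16 = 0.3125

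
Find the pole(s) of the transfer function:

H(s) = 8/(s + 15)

Pole is where denominator = 0: s + 15 = 0, so s = -15.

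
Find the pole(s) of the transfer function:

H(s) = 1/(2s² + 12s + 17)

Discriminant = 12² - 4×2×17 = 144 - 136 = 8 > 0, so two distinct real poles. Using quadratic formula: s = (-12 ± √8)/(2×2) = (-12 ± √8)/4, with √8 ≈ 2.8284. s₁ ≈ -2.2929, s₂ ≈ -3.7071. Poles: s₁ = -2.2929, s₂ = -3.7071.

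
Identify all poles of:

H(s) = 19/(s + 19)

Pole is where denominator = 0: s + 19 = 0, so s = -19.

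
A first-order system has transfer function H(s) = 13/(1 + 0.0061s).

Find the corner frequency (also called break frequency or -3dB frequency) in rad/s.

Corner frequency = 1/τ = 1/0.0061 = 163.934 rad/s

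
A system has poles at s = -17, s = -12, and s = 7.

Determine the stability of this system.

Pole(s) at s = 7 are not in the left half-plane. System is unstable.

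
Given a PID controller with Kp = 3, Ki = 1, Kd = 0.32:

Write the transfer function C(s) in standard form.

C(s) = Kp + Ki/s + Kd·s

Substituting values: C(s) = 3 + 1/s + 0.32s = (0.32s² + 3s + 1)/s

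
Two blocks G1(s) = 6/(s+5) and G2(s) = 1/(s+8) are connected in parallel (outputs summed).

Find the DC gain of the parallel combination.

Parallel: G_eq = G1 + G2. DC gain = G1(0) + G2(0) = 6/5 + 1/8 = 1.2 + 0.125 = 1.325.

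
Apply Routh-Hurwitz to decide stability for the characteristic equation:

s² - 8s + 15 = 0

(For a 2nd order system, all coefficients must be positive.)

Coefficients: 1, -8, 15. b=-8 not positive, so system is unstable.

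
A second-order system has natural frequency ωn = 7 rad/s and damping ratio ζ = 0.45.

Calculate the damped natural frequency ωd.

ωd = ωn√(1 - ζ²) = 7√(1 - 0.45²) = 6.25 rad/s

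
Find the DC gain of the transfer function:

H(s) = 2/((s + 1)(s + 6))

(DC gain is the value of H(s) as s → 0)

DC gain = H(0) = 2/(1 × 6) = 2/6 = 0.3333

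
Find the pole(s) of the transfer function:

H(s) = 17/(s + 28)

Pole is where denominator = 0: s + 28 = 0, so s = -28.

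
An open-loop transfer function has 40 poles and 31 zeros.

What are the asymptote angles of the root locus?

n - m = 40 - 31 = 9. Angles: θk = (2k + 1)·180°/9 = 20°, 60°, 100°, 140°, 180°, 220°, 260°, 300°, 340°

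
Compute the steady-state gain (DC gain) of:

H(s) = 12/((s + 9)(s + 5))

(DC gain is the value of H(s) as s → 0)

DC gain = H(0) = 12/(9 × 5) = 12/45 = 0.2667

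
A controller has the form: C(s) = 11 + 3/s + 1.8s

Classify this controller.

This is a Proportional-Integral-Derivative (PID) controller.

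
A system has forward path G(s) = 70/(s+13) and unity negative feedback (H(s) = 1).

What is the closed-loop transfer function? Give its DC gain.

T(s) = G/(1+GH) = [70/(s+13)] / [1 + 70/(s+13)] = 70/(s+13+70) = 70/(s+83). DC gain = 70/83 = 0.8434.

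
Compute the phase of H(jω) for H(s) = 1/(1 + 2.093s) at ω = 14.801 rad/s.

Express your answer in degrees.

Phase = -arctan(ωτ) = -arctan(14.801 × 2.093) = -88.2°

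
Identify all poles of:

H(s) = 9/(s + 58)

Pole is where denominator = 0: s + 58 = 0, so s = -58.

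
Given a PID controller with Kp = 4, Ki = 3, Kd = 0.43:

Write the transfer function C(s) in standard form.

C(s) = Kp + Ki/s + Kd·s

Substituting values: C(s) = 4 + 3/s + 0.43s = (0.43s² + 4s + 3)/s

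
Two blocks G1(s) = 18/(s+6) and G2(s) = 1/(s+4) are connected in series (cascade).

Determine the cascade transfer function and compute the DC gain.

Series: multiply transfer functions. G_eq = 18/(s+6) × 1/(s+4) = 18/((s+6)(s+4)). DC gain = 18/(6×4) = 0.75.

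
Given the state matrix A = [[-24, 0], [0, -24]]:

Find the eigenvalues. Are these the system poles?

For diagonal matrix, eigenvalues are diagonal entries: λ₁ = -24, λ₂ = -24. Eigenvalues of A = system poles.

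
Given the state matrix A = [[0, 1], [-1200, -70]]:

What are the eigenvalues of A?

det(A - λI) = λ² - (-70)λ + 1200 = (λ - (-40))(λ - (-30)). Eigenvalues: -40, -30.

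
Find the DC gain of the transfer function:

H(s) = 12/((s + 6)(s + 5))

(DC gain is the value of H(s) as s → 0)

DC gain = H(0) = 12/(6 × 5) = 12/30 = 0.4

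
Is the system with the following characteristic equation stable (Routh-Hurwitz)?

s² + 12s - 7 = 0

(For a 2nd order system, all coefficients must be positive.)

Coefficients: 1, 12, -7. c=-7 not positive, so system is unstable.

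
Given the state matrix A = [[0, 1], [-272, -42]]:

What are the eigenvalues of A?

det(A - λI) = λ² - (-42)λ + 272 = (λ - (-34))(λ - (-8)). Eigenvalues: -34, -8.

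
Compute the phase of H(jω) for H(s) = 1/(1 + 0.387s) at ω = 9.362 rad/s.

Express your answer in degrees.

Phase = -arctan(ωτ) = -arctan(9.362 × 0.387) = -74.6°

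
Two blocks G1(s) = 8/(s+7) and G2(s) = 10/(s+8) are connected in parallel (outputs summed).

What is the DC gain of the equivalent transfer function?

Parallel: G_eq = G1 + G2. DC gain = G1(0) + G2(0) = 8/7 + 10/8 = 1.1429 + 1.25 = 2.3929.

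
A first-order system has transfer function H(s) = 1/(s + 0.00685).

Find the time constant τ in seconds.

For H(s) = 1/(s + 1/τ), the pole is at -1/τ = -0.00685, so τ = 1/0.00685 = 146 s.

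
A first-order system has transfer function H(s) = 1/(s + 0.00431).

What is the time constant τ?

For H(s) = 1/(s + 1/τ), the pole is at -1/τ = -0.00431, so τ = 1/0.00431 = 232 s.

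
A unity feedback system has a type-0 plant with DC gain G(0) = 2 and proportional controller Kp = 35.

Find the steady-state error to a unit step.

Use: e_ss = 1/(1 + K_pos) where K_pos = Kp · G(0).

K_pos = Kp · G(0) = 35 × 2 = 70. e_ss = 1/(1 + 70) = 0.0141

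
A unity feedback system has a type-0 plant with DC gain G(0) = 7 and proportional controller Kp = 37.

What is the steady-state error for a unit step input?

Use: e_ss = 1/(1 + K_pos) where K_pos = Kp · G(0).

K_pos = Kp · G(0) = 37 × 7 = 259. e_ss = 1/(1 + 259) = 0.0038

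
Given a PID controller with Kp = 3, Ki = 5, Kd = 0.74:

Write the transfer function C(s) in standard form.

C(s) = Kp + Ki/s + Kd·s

Substituting values: C(s) = 3 + 5/s + 0.74s = (0.74s² + 3s + 5)/s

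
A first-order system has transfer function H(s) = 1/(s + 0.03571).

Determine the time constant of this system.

For H(s) = 1/(s + 1/τ), the pole is at -1/τ = -0.03571, so τ = 1/0.03571 = 28 s.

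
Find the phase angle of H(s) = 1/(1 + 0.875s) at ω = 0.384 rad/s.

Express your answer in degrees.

Phase = -arctan(ωτ) = -arctan(0.384 × 0.875) = -18.6°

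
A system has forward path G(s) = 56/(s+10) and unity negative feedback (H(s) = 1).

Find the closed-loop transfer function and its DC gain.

T(s) = G/(1+GH) = [56/(s+10)] / [1 + 56/(s+10)] = 56/(s+10+56) = 56/(s+66). DC gain = 56/66 = 0.8485.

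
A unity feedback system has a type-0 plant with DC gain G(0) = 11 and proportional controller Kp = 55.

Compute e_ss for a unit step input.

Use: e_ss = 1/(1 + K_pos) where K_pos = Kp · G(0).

K_pos = Kp · G(0) = 55 × 11 = 605. e_ss = 1/(1 + 605) = 0.0017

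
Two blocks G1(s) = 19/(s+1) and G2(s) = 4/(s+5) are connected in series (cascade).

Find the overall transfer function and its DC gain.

Series: multiply transfer functions. G_eq = 19/(s+1) × 4/(s+5) = 76/((s+1)(s+5)). DC gain = 76/(1×5) = 15.2.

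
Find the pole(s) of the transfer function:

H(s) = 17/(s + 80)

Pole is where denominator = 0: s + 80 = 0, so s = -80.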